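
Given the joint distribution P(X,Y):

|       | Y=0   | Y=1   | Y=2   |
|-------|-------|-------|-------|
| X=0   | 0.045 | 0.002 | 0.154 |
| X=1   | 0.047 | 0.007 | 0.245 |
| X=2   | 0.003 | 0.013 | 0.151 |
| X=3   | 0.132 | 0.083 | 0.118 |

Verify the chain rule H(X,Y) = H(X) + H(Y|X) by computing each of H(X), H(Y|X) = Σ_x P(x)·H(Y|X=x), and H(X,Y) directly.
H(X) = 1.9455 bits, H(Y|X) = 1.0098 bits, H(X,Y) = 2.9554 bits

Marginal of X (row sums):
  P(X=0) = 0.045 + 0.002 + 0.154 = 0.201
  P(X=1) = 0.047 + 0.007 + 0.245 = 0.299
  P(X=2) = 0.003 + 0.013 + 0.151 = 0.167
  P(X=3) = 0.132 + 0.083 + 0.118 = 0.333
H(X) = -[0.201·log₂(0.201) + 0.299·log₂(0.299) + 0.167·log₂(0.167) + 0.333·log₂(0.333)]
  = 0.46526 + 0.52079 + 0.43121 + 0.52827 = 1.9455 bits

H(Y|X) = Σ_x P(x)·H(Y|X=x):
  X=0: P(X=0) = 0.201, P(Y|X=0) = (15/67, 2/201, 154/201) → H(Y|X=0) = 0.84399
  X=1: P(X=1) = 0.299, P(Y|X=1) = (47/299, 7/299, 245/299) → H(Y|X=1) = 0.78188
  X=2: P(X=2) = 0.167, P(Y|X=2) = (3/167, 13/167, 151/167) → H(Y|X=2) = 0.52227
  X=3: P(X=3) = 0.333, P(Y|X=3) = (44/111, 83/333, 118/333) → H(Y|X=3) = 1.55914
H(Y|X) = 0.201·0.84399 + 0.299·0.78188 + 0.167·0.52227 + 0.333·1.55914 = 1.0098 bits

H(X,Y) = -Σ_{x,y} P(x,y) log₂ P(x,y). Per-cell terms -P(x,y)·log₂P(x,y):
  X=0: 0.20133, 0.01793, 0.41565
  X=1: 0.20733, 0.05011, 0.49714
  X=2: 0.02514, 0.08145, 0.41183
  X=3: 0.38562, 0.29803, 0.36381
Sum of the 12 terms: H(X,Y) = 2.9554 bits

Chain rule check:
  H(X) + H(Y|X) = 1.9455 + 1.0098 = 2.9553 bits
  H(X,Y) = 2.9554 bits
✓ Chain rule verified (Δ = 0.0001 is 4-dp rounding noise: each of the three values was rounded independently).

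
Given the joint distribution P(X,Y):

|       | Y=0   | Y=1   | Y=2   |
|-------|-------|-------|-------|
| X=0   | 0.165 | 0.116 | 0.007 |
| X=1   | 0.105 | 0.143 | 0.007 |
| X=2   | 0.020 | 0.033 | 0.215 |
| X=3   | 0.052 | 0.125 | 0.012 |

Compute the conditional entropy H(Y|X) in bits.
1.0744 bits

H(Y|X) = H(X,Y) - H(X)

H(X,Y) = -Σ_{x,y} P(x,y) log₂ P(x,y). Per-cell terms -P(x,y)·log₂P(x,y):
  X=0: 0.4289, 0.3605, 0.0501
  X=1: 0.3414, 0.4012, 0.0501
  X=2: 0.1129, 0.1624, 0.4768
  X=3: 0.2218, 0.3750, 0.0766
Sum of the 12 terms: H(X,Y) = 3.0577 bits

Marginal of X (row sums):
  P(X=0) = 0.165 + 0.116 + 0.007 = 0.288
  P(X=1) = 0.105 + 0.143 + 0.007 = 0.255
  P(X=2) = 0.020 + 0.033 + 0.215 = 0.268
  P(X=3) = 0.052 + 0.125 + 0.012 = 0.189
H(X) = -[0.288·log₂(0.288) + 0.255·log₂(0.255) + 0.268·log₂(0.268) + 0.189·log₂(0.189)]
  = 0.5172 + 0.5027 + 0.5091 + 0.4543 = 1.9833 bits

H(Y|X) = H(X,Y) - H(X) = 3.0577 - 1.9833 = 1.0744 bits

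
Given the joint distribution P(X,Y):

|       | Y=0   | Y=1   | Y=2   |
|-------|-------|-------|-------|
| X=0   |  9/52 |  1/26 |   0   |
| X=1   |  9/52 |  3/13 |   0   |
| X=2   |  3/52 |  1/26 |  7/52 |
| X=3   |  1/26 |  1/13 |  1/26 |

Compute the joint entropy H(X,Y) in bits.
2.9988 bits

H(X,Y) = -Σ_{x,y} P(x,y) log₂ P(x,y). Per-cell terms -P(x,y)·log₂P(x,y):
  X=0: 0.43797, 0.18079, 0.00000
  X=1: 0.43797, 0.48819, 0.00000
  X=2: 0.23743, 0.18079, 0.38945
  X=3: 0.18079, 0.28465, 0.18079
  (cells with P = 0 contribute 0)
Sum of the 12 terms: H(X,Y) = 2.9988 bits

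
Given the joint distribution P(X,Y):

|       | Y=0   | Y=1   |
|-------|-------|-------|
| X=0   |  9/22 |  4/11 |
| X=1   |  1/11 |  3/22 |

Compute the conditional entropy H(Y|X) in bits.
0.9915 bits

H(Y|X) = H(X,Y) - H(X)

H(X,Y) = -Σ_{x,y} P(x,y) log₂ P(x,y). Per-cell terms -P(x,y)·log₂P(x,y):
  X=0: 0.5275, 0.5307
  X=1: 0.3145, 0.3920
Sum of the 4 terms: H(X,Y) = 1.7647 bits

Marginal of X (row sums):
  P(X=0) = 9/22 + 4/11 = 17/22
  P(X=1) = 1/11 + 3/22 = 5/22
H(X) = -[(17/22)·log₂(17/22) + (5/22)·log₂(5/22)]
  = 0.2874 + 0.4858 = 0.7732 bits

H(Y|X) = H(X,Y) - H(X) = 1.7647 - 0.7732 = 0.9915 bits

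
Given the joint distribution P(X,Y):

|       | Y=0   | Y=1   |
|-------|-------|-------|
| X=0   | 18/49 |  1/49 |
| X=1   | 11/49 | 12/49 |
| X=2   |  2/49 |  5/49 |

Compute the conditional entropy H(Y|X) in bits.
0.7074 bits

H(Y|X) = H(X,Y) - H(X)

H(X,Y) = -Σ_{x,y} P(x,y) log₂ P(x,y). Per-cell terms -P(x,y)·log₂P(x,y):
  X=0: 0.53074, 0.11459
  X=1: 0.48384, 0.49708
  X=2: 0.18836, 0.33600
Sum of the 6 terms: H(X,Y) = 2.1506 bits

Marginal of X (row sums):
  P(X=0) = 18/49 + 1/49 = 19/49
  P(X=1) = 11/49 + 12/49 = 23/49
  P(X=2) = 2/49 + 5/49 = 1/7
H(X) = -[(19/49)·log₂(19/49) + (23/49)·log₂(23/49) + (1/7)·log₂(1/7)]
  = 0.52998 + 0.51217 + 0.40105 = 1.4432 bits

H(Y|X) = H(X,Y) - H(X) = 2.1506 - 1.4432 = 0.7074 bits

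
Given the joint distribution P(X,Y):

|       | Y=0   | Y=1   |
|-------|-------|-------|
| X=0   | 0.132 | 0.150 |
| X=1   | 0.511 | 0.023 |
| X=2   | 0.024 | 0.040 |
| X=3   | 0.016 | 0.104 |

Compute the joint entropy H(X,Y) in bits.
2.1662 bits

H(X,Y) = -Σ_{x,y} P(x,y) log₂ P(x,y). Per-cell terms -P(x,y)·log₂P(x,y):
  X=0: 0.38562, 0.41054
  X=1: 0.49496, 0.12517
  X=2: 0.12914, 0.18575
  X=3: 0.09545, 0.33960
Sum of the 8 terms: H(X,Y) = 2.1662 bits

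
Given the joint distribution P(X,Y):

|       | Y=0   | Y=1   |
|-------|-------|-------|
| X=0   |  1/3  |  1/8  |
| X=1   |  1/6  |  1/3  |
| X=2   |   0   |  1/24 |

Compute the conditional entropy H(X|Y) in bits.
1.0535 bits

H(X|Y) = H(X,Y) - H(Y)

H(X,Y) = -Σ_{x,y} P(x,y) log₂ P(x,y). Per-cell terms -P(x,y)·log₂P(x,y):
  X=0: 0.52832, 0.37500
  X=1: 0.43083, 0.52832
  X=2: 0.00000, 0.19104
  (cells with P = 0 contribute 0)
Sum of the 6 terms: H(X,Y) = 2.0535 bits

Marginal of Y (column sums):
  P(Y=0) = 1/3 + 1/6 + 0 = 1/2
  P(Y=1) = 1/8 + 1/3 + 1/24 = 1/2
H(Y) = -[(1/2)·log₂(1/2) + (1/2)·log₂(1/2)]
  = 0.50000 + 0.50000 = 1.0000 bits

H(X|Y) = H(X,Y) - H(Y) = 2.0535 - 1.0000 = 1.0535 bits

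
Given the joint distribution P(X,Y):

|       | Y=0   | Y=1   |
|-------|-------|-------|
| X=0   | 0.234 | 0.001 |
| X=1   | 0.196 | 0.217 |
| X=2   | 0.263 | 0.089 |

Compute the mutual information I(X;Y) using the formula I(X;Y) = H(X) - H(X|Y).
0.1810 bits

I(X;Y) = H(X) - H(X|Y)

Marginal of X (row sums):
  P(X=0) = 0.234 + 0.001 = 0.235
  P(X=1) = 0.196 + 0.217 = 0.413
  P(X=2) = 0.263 + 0.089 = 0.352
H(X) = -[0.235·log₂(0.235) + 0.413·log₂(0.413) + 0.352·log₂(0.352)]
  = 0.4910 + 0.5269 + 0.5302 = 1.5481 bits

Marginal of Y (column sums):
  P(Y=0) = 0.234 + 0.196 + 0.263 = 0.693
  P(Y=1) = 0.001 + 0.217 + 0.089 = 0.307
H(X|Y) = Σ_y P(y)·H(X|Y=y):
  Y=0: P(Y=0) = 0.693, P(X|Y=0) = (26/77, 28/99, 263/693) → H(X|Y=0) = 1.5747
  Y=1: P(Y=1) = 0.307, P(X|Y=1) = (1/307, 217/307, 89/307) → H(X|Y=1) = 0.8986
H(X|Y) = 0.693·1.5747 + 0.307·0.8986 = 1.3671 bits

I(X;Y) = H(X) - H(X|Y) = 1.5481 - 1.3671 = 0.1810 bits

Cross-check via I(X;Y) = H(X) + H(Y) - H(X,Y): computing H(Y) from the column sums and H(X,Y) from the 6 cells in the same way gives H(Y) = 0.8897 bits and H(X,Y) = 2.2568 bits, so
I(X;Y) = 1.5481 + 0.8897 - 2.2568 = 0.1810 bits ✓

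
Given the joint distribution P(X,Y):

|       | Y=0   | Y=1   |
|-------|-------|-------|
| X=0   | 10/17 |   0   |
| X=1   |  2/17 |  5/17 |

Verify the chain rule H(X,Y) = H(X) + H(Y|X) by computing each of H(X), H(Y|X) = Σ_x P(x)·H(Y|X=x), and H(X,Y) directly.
H(X) = 0.9774 bits, H(Y|X) = 0.3554 bits, H(X,Y) = 1.3328 bits

Marginal of X (row sums):
  P(X=0) = 10/17 + 0 = 10/17
  P(X=1) = 2/17 + 5/17 = 7/17
H(X) = -[(10/17)·log₂(10/17) + (7/17)·log₂(7/17)]
  = 0.4503 + 0.5271 = 0.9774 bits

H(Y|X) = Σ_x P(x)·H(Y|X=x):
  X=0: P(X=0) = 10/17, P(Y|X=0) = (1, 0) → H(Y|X=0) = 0.0000
  X=1: P(X=1) = 7/17, P(Y|X=1) = (2/7, 5/7) → H(Y|X=1) = 0.8631
H(Y|X) = (10/17)·0.0000 + (7/17)·0.8631 = 0.3554 bits

H(X,Y) = -Σ_{x,y} P(x,y) log₂ P(x,y). Per-cell terms -P(x,y)·log₂P(x,y):
  X=0: 0.4503, 0.0000
  X=1: 0.3632, 0.5193
  (cells with P = 0 contribute 0)
Sum of the 4 terms: H(X,Y) = 1.3328 bits

Chain rule check:
  H(X) + H(Y|X) = 0.9774 + 0.3554 = 1.3328 bits
  H(X,Y) = 1.3328 bits
✓ Chain rule verified.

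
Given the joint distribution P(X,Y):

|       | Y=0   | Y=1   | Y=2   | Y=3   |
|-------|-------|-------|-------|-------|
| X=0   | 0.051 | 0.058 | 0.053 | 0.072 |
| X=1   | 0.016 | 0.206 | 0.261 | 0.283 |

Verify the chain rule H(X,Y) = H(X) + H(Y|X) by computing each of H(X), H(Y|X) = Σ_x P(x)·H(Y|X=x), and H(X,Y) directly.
H(X) = 0.7849 bits, H(Y|X) = 1.7564 bits, H(X,Y) = 2.5413 bits

Marginal of X (row sums):
  P(X=0) = 0.051 + 0.058 + 0.053 + 0.072 = 0.234
  P(X=1) = 0.016 + 0.206 + 0.261 + 0.283 = 0.766
H(X) = -[0.234·log₂(0.234) + 0.766·log₂(0.766)]
  = 0.49033 + 0.29459 = 0.7849 bits

H(Y|X) = Σ_x P(x)·H(Y|X=x):
  X=0: P(X=0) = 0.234, P(Y|X=0) = (17/78, 29/117, 53/234, 4/13) → H(Y|X=0) = 1.98630
  X=1: P(X=1) = 0.766, P(Y|X=1) = (8/383, 103/383, 261/766, 283/766) → H(Y|X=1) = 1.68611
H(Y|X) = 0.234·1.98630 + 0.766·1.68611 = 1.7564 bits

H(X,Y) = -Σ_{x,y} P(x,y) log₂ P(x,y). Per-cell terms -P(x,y)·log₂P(x,y):
  X=0: 0.21896, 0.23825, 0.22461, 0.27330
  X=1: 0.09545, 0.46953, 0.50579, 0.51538
Sum of the 8 terms: H(X,Y) = 2.5413 bits

Chain rule check:
  H(X) + H(Y|X) = 0.7849 + 1.7564 = 2.5413 bits
  H(X,Y) = 2.5413 bits
✓ Chain rule verified.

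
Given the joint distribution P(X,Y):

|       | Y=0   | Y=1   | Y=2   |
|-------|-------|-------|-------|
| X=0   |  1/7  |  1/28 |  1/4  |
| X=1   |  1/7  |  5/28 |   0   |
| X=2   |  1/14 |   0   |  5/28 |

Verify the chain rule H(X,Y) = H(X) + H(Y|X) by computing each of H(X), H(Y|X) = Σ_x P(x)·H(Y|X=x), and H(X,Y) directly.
H(X) = 1.5502 bits, H(Y|X) = 1.0832 bits, H(X,Y) = 2.6334 bits

Marginal of X (row sums):
  P(X=0) = 1/7 + 1/28 + 1/4 = 3/7
  P(X=1) = 1/7 + 5/28 + 0 = 9/28
  P(X=2) = 1/14 + 0 + 5/28 = 1/4
H(X) = -[(3/7)·log₂(3/7) + (9/28)·log₂(9/28) + (1/4)·log₂(1/4)]
  = 0.52388 + 0.52632 + 0.50000 = 1.5502 bits

H(Y|X) = Σ_x P(x)·H(Y|X=x):
  X=0: P(X=0) = 3/7, P(Y|X=0) = (1/3, 1/12, 7/12) → H(Y|X=0) = 1.28067
  X=1: P(X=1) = 9/28, P(Y|X=1) = (4/9, 5/9, 0) → H(Y|X=1) = 0.99108
  X=2: P(X=2) = 1/4, P(Y|X=2) = (2/7, 0, 5/7) → H(Y|X=2) = 0.86312
H(Y|X) = (3/7)·1.28067 + (9/28)·0.99108 + (1/4)·0.86312 = 1.0832 bits

H(X,Y) = -Σ_{x,y} P(x,y) log₂ P(x,y). Per-cell terms -P(x,y)·log₂P(x,y):
  X=0: 0.40105, 0.17169, 0.50000
  X=1: 0.40105, 0.44383, 0.00000
  X=2: 0.27195, 0.00000, 0.44383
  (cells with P = 0 contribute 0)
Sum of the 9 terms: H(X,Y) = 2.6334 bits

Chain rule check:
  H(X) + H(Y|X) = 1.5502 + 1.0832 = 2.6334 bits
  H(X,Y) = 2.6334 bits
✓ Chain rule verified.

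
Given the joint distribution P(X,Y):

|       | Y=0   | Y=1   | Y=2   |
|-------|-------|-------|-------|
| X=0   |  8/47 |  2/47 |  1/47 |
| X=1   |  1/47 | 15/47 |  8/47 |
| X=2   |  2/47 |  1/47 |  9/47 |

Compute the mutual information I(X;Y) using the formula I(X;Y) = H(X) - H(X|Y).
0.4450 bits

I(X;Y) = H(X) - H(X|Y)

Marginal of X (row sums):
  P(X=0) = 8/47 + 2/47 + 1/47 = 11/47
  P(X=1) = 1/47 + 15/47 + 8/47 = 24/47
  P(X=2) = 2/47 + 1/47 + 9/47 = 12/47
H(X) = -[(11/47)·log₂(11/47) + (24/47)·log₂(24/47) + (12/47)·log₂(12/47)]
  = 0.4904 + 0.4951 + 0.5029 = 1.4884 bits

Marginal of Y (column sums):
  P(Y=0) = 8/47 + 1/47 + 2/47 = 11/47
  P(Y=1) = 2/47 + 15/47 + 1/47 = 18/47
  P(Y=2) = 1/47 + 8/47 + 9/47 = 18/47
H(X|Y) = Σ_y P(y)·H(X|Y=y):
  Y=0: P(Y=0) = 11/47, P(X|Y=0) = (8/11, 1/11, 2/11) → H(X|Y=0) = 1.0958
  Y=1: P(Y=1) = 18/47, P(X|Y=1) = (1/9, 5/6, 1/18) → H(X|Y=1) = 0.8031
  Y=2: P(Y=2) = 18/47, P(X|Y=2) = (1/18, 4/9, 1/2) → H(X|Y=2) = 1.2516
H(X|Y) = (11/47)·1.0958 + (18/47)·0.8031 + (18/47)·1.2516 = 1.0434 bits

I(X;Y) = H(X) - H(X|Y) = 1.4884 - 1.0434 = 0.4450 bits

Cross-check via I(X;Y) = H(X) + H(Y) - H(X,Y): computing H(Y) from the column sums and H(X,Y) from the 9 cells in the same way gives H(Y) = 1.5509 bits and H(X,Y) = 2.5943 bits, so
I(X;Y) = 1.4884 + 1.5509 - 2.5943 = 0.4450 bits ✓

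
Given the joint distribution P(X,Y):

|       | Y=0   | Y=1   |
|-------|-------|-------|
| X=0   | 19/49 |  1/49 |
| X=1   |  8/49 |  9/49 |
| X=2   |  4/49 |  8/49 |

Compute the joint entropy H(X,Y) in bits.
2.2425 bits

H(X,Y) = -Σ_{x,y} P(x,y) log₂ P(x,y). Per-cell terms -P(x,y)·log₂P(x,y):
  X=0: 0.5300, 0.1146
  X=1: 0.4269, 0.4490
  X=2: 0.2951, 0.4269
Sum of the 6 terms: H(X,Y) = 2.2425 bits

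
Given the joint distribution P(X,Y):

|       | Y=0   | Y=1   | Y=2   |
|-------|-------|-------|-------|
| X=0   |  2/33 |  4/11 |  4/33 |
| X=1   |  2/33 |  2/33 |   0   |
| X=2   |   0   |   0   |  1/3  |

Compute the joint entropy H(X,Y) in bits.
2.1634 bits

H(X,Y) = -Σ_{x,y} P(x,y) log₂ P(x,y). Per-cell terms -P(x,y)·log₂P(x,y):
  X=0: 0.24511, 0.53070, 0.36902
  X=1: 0.24511, 0.24511, 0.00000
  X=2: 0.00000, 0.00000, 0.52832
  (cells with P = 0 contribute 0)
Sum of the 9 terms: H(X,Y) = 2.1634 bits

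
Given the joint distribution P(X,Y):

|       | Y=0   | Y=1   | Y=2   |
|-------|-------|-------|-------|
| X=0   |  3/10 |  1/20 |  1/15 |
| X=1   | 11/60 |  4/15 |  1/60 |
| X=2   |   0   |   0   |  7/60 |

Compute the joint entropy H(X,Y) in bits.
2.4149 bits

H(X,Y) = -Σ_{x,y} P(x,y) log₂ P(x,y). Per-cell terms -P(x,y)·log₂P(x,y):
  X=0: 0.5211, 0.2161, 0.2605
  X=1: 0.4487, 0.5085, 0.0984
  X=2: 0.0000, 0.0000, 0.3616
  (cells with P = 0 contribute 0)
Sum of the 9 terms: H(X,Y) = 2.4149 bits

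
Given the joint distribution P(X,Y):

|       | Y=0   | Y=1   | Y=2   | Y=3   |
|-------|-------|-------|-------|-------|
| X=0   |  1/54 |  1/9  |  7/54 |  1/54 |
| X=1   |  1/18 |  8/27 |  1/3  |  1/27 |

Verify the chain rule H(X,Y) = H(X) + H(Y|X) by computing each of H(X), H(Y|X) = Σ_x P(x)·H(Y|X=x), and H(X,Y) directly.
H(X) = 0.8524 bits, H(Y|X) = 1.5511 bits, H(X,Y) = 2.4035 bits

Marginal of X (row sums):
  P(X=0) = 1/54 + 1/9 + 7/54 + 1/54 = 5/18
  P(X=1) = 1/18 + 8/27 + 1/3 + 1/27 = 13/18
H(X) = -[(5/18)·log₂(5/18) + (13/18)·log₂(13/18)]
  = 0.51333 + 0.33907 = 0.8524 bits

H(Y|X) = Σ_x P(x)·H(Y|X=x):
  X=0: P(X=0) = 5/18, P(Y|X=0) = (1/15, 2/5, 7/15, 1/15) → H(Y|X=0) = 1.56281
  X=1: P(X=1) = 13/18, P(Y|X=1) = (1/13, 16/39, 6/13, 2/39) → H(Y|X=1) = 1.54659
H(Y|X) = (5/18)·1.56281 + (13/18)·1.54659 = 1.5511 bits

H(X,Y) = -Σ_{x,y} P(x,y) log₂ P(x,y). Per-cell terms -P(x,y)·log₂P(x,y):
  X=0: 0.10657, 0.35221, 0.38209, 0.10657
  X=1: 0.23166, 0.51997, 0.52832, 0.17611
Sum of the 8 terms: H(X,Y) = 2.4035 bits

Chain rule check:
  H(X) + H(Y|X) = 0.8524 + 1.5511 = 2.4035 bits
  H(X,Y) = 2.4035 bits
✓ Chain rule verified.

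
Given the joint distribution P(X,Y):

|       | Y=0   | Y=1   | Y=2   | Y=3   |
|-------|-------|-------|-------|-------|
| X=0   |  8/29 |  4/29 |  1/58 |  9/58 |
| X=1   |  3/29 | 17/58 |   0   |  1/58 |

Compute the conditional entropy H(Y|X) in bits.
1.4049 bits

H(Y|X) = H(X,Y) - H(X)

H(X,Y) = -Σ_{x,y} P(x,y) log₂ P(x,y). Per-cell terms -P(x,y)·log₂P(x,y):
  X=0: 0.512546, 0.394204, 0.101000, 0.417112
  X=1: 0.338588, 0.518945, 0.000000, 0.101000
  (cells with P = 0 contribute 0)
Sum of the 8 terms: H(X,Y) = 2.383395 bits

Marginal of X (row sums):
  P(X=0) = 8/29 + 4/29 + 1/58 + 9/58 = 17/29
  P(X=1) = 3/29 + 17/58 + 0 + 1/58 = 12/29
H(X) = -[(17/29)·log₂(17/29) + (12/29)·log₂(12/29)]
  = 0.451683 + 0.526766 = 0.978449 bits

H(Y|X) = H(X,Y) - H(X) = 2.383395 - 0.978449 = 1.4049 bits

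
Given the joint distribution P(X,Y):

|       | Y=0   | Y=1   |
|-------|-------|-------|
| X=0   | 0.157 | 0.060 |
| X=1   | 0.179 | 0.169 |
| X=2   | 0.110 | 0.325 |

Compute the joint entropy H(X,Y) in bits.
2.4179 bits

H(X,Y) = -Σ_{x,y} P(x,y) log₂ P(x,y). Per-cell terms -P(x,y)·log₂P(x,y):
  X=0: 0.41937, 0.24353
  X=1: 0.44427, 0.43347
  X=2: 0.35029, 0.52698
Sum of the 6 terms: H(X,Y) = 2.4179 bits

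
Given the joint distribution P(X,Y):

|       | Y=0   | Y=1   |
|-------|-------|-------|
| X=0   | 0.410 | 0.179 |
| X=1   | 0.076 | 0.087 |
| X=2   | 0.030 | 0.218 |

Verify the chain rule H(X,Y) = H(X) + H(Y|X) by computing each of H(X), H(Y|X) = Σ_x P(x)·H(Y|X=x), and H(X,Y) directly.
H(X) = 1.3752 bits, H(Y|X) = 0.8163 bits, H(X,Y) = 2.1915 bits

Marginal of X (row sums):
  P(X=0) = 0.410 + 0.179 = 0.589
  P(X=1) = 0.076 + 0.087 = 0.163
  P(X=2) = 0.030 + 0.218 = 0.248
H(X) = -[0.589·log₂(0.589) + 0.163·log₂(0.163) + 0.248·log₂(0.248)]
  = 0.4497960 + 0.4265801 + 0.4988738 = 1.3752 bits

H(Y|X) = Σ_x P(x)·H(Y|X=x):
  X=0: P(X=0) = 0.589, P(Y|X=0) = (410/589, 179/589) → H(Y|X=0) = 0.8860120
  X=1: P(X=1) = 0.163, P(Y|X=1) = (76/163, 87/163) → H(Y|X=1) = 0.9967124
  X=2: P(X=2) = 0.248, P(Y|X=2) = (15/124, 109/124) → H(Y|X=2) = 0.5321362
H(Y|X) = 0.589·0.8860120 + 0.163·0.9967124 + 0.248·0.5321362 = 0.8163 bits

H(X,Y) = -Σ_{x,y} P(x,y) log₂ P(x,y). Per-cell terms -P(x,y)·log₂P(x,y):
  X=0: 0.5273847, 0.4442724
  X=1: 0.2825571, 0.3064871
  X=2: 0.1517668, 0.4790768
Sum of the 6 terms: H(X,Y) = 2.1915 bits

Chain rule check:
  H(X) + H(Y|X) = 1.3752 + 0.8163 = 2.1915 bits
  H(X,Y) = 2.1915 bits
✓ Chain rule verified.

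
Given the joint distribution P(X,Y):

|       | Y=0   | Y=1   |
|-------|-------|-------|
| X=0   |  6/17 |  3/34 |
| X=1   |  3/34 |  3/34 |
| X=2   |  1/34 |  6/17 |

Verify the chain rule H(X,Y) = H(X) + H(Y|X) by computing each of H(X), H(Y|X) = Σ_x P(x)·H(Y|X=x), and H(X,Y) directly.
H(X) = 1.4928 bits, H(Y|X) = 0.6446 bits, H(X,Y) = 2.1374 bits

Marginal of X (row sums):
  P(X=0) = 6/17 + 3/34 = 15/34
  P(X=1) = 3/34 + 3/34 = 3/17
  P(X=2) = 1/34 + 6/17 = 13/34
H(X) = -[(15/34)·log₂(15/34) + (3/17)·log₂(3/17) + (13/34)·log₂(13/34)]
  = 0.520841 + 0.441618 + 0.530332 = 1.4928 bits

H(Y|X) = Σ_x P(x)·H(Y|X=x):
  X=0: P(X=0) = 15/34, P(Y|X=0) = (4/5, 1/5) → H(Y|X=0) = 0.721928
  X=1: P(X=1) = 3/17, P(Y|X=1) = (1/2, 1/2) → H(Y|X=1) = 1.000000
  X=2: P(X=2) = 13/34, P(Y|X=2) = (1/13, 12/13) → H(Y|X=2) = 0.391244
H(Y|X) = (15/34)·0.721928 + (3/17)·1.000000 + (13/34)·0.391244 = 0.6446 bits

H(X,Y) = -Σ_{x,y} P(x,y) log₂ P(x,y). Per-cell terms -P(x,y)·log₂P(x,y):
  X=0: 0.530294, 0.309044
  X=1: 0.309044, 0.309044
  X=2: 0.149631, 0.530294
Sum of the 6 terms: H(X,Y) = 2.1374 bits

Chain rule check:
  H(X) + H(Y|X) = 1.4928 + 0.6446 = 2.1374 bits
  H(X,Y) = 2.1374 bits
✓ Chain rule verified.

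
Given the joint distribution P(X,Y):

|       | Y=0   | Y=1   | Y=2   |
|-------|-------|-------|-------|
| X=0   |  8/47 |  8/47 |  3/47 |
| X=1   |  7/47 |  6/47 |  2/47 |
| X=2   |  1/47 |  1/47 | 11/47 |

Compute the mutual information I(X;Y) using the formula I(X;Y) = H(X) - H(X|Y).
0.3194 bits

I(X;Y) = H(X) - H(X|Y)

Marginal of X (row sums):
  P(X=0) = 8/47 + 8/47 + 3/47 = 19/47
  P(X=1) = 7/47 + 6/47 + 2/47 = 15/47
  P(X=2) = 1/47 + 1/47 + 11/47 = 13/47
H(X) = -[(19/47)·log₂(19/47) + (15/47)·log₂(15/47) + (13/47)·log₂(13/47)]
  = 0.5282 + 0.5259 + 0.5128 = 1.5669 bits

Marginal of Y (column sums):
  P(Y=0) = 8/47 + 7/47 + 1/47 = 16/47
  P(Y=1) = 8/47 + 6/47 + 1/47 = 15/47
  P(Y=2) = 3/47 + 2/47 + 11/47 = 16/47
H(X|Y) = Σ_y P(y)·H(X|Y=y):
  Y=0: P(Y=0) = 16/47, P(X|Y=0) = (1/2, 7/16, 1/16) → H(X|Y=0) = 1.2718
  Y=1: P(Y=1) = 15/47, P(X|Y=1) = (8/15, 2/5, 1/15) → H(X|Y=1) = 1.2729
  Y=2: P(Y=2) = 16/47, P(X|Y=2) = (3/16, 1/8, 11/16) → H(X|Y=2) = 1.1995
H(X|Y) = (16/47)·1.2718 + (15/47)·1.2729 + (16/47)·1.1995 = 1.2475 bits

I(X;Y) = H(X) - H(X|Y) = 1.5669 - 1.2475 = 0.3194 bits

Cross-check via I(X;Y) = H(X) + H(Y) - H(X,Y): computing H(Y) from the column sums and H(X,Y) from the 9 cells in the same way gives H(Y) = 1.5843 bits and H(X,Y) = 2.8318 bits, so
I(X;Y) = 1.5669 + 1.5843 - 2.8318 = 0.3194 bits ✓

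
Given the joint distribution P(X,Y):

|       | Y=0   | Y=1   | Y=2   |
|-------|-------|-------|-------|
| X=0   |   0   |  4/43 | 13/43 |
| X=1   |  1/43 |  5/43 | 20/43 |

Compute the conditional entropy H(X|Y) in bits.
0.9498 bits

H(X|Y) = H(X,Y) - H(Y)

H(X,Y) = -Σ_{x,y} P(x,y) log₂ P(x,y). Per-cell terms -P(x,y)·log₂P(x,y):
  X=0: 0.00000, 0.31872, 0.52176
  X=1: 0.12619, 0.36097, 0.51364
  (cells with P = 0 contribute 0)
Sum of the 6 terms: H(X,Y) = 1.8413 bits

Marginal of Y (column sums):
  P(Y=0) = 0 + 1/43 = 1/43
  P(Y=1) = 4/43 + 5/43 = 9/43
  P(Y=2) = 13/43 + 20/43 = 33/43
H(Y) = -[(1/43)·log₂(1/43) + (9/43)·log₂(9/43) + (33/43)·log₂(33/43)]
  = 0.12619 + 0.47226 + 0.29306 = 0.8915 bits

H(X|Y) = H(X,Y) - H(Y) = 1.8413 - 0.8915 = 0.9498 bits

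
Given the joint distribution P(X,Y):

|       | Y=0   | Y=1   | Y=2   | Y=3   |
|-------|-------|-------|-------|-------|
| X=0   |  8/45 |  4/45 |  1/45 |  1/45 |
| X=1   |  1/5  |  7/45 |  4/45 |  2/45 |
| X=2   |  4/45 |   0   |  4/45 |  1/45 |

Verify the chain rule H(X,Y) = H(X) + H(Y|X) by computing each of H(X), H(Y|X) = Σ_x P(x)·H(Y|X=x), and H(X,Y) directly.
H(X) = 1.4932 bits, H(Y|X) = 1.6391 bits, H(X,Y) = 3.1323 bits

Marginal of X (row sums):
  P(X=0) = 8/45 + 4/45 + 1/45 + 1/45 = 14/45
  P(X=1) = 1/5 + 7/45 + 4/45 + 2/45 = 22/45
  P(X=2) = 4/45 + 0 + 4/45 + 1/45 = 1/5
H(X) = -[(14/45)·log₂(14/45) + (22/45)·log₂(22/45) + (1/5)·log₂(1/5)]
  = 0.52407 + 0.50474 + 0.46439 = 1.4932 bits

H(Y|X) = Σ_x P(x)·H(Y|X=x):
  X=0: P(X=0) = 14/45, P(Y|X=0) = (4/7, 2/7, 1/14, 1/14) → H(Y|X=0) = 1.52164
  X=1: P(X=1) = 22/45, P(Y|X=1) = (9/22, 7/22, 2/11, 1/11) → H(Y|X=1) = 1.81485
  X=2: P(X=2) = 1/5, P(Y|X=2) = (4/9, 0, 4/9, 1/9) → H(Y|X=2) = 1.39215
H(Y|X) = (14/45)·1.52164 + (22/45)·1.81485 + (1/5)·1.39215 = 1.6391 bits

H(X,Y) = -Σ_{x,y} P(x,y) log₂ P(x,y). Per-cell terms -P(x,y)·log₂P(x,y):
  X=0: 0.44300, 0.31039, 0.12204, 0.12204
  X=1: 0.46439, 0.41759, 0.31039, 0.19964
  X=2: 0.31039, 0.00000, 0.31039, 0.12204
  (cells with P = 0 contribute 0)
Sum of the 12 terms: H(X,Y) = 3.1323 bits

Chain rule check:
  H(X) + H(Y|X) = 1.4932 + 1.6391 = 3.1323 bits
  H(X,Y) = 3.1323 bits
✓ Chain rule verified.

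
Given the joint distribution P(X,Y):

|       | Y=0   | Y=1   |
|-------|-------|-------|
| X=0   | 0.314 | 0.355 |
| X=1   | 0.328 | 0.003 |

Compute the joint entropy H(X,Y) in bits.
1.6078 bits

H(X,Y) = -Σ_{x,y} P(x,y) log₂ P(x,y). Per-cell terms -P(x,y)·log₂P(x,y):
  X=0: 0.52475, 0.53041
  X=1: 0.52750, 0.02514
Sum of the 4 terms: H(X,Y) = 1.6078 bits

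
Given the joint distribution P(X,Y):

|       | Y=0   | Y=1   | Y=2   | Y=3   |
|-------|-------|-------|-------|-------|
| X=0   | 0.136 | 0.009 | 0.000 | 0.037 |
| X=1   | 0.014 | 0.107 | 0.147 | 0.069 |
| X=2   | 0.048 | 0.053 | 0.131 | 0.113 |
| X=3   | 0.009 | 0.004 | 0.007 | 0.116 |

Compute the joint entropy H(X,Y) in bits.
3.4107 bits

H(X,Y) = -Σ_{x,y} P(x,y) log₂ P(x,y). Per-cell terms -P(x,y)·log₂P(x,y):
  X=0: 0.39145, 0.06116, 0.00000, 0.17598
  X=1: 0.08622, 0.34500, 0.40662, 0.26615
  X=2: 0.21028, 0.22461, 0.38414, 0.35545
  X=3: 0.06116, 0.03186, 0.05011, 0.36051
  (cells with P = 0 contribute 0)
Sum of the 16 terms: H(X,Y) = 3.4107 bits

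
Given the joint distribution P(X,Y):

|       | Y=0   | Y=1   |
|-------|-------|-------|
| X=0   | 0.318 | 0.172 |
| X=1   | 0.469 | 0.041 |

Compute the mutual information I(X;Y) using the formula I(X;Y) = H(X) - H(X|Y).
0.0832 bits

I(X;Y) = H(X) - H(X|Y)

Marginal of X (row sums):
  P(X=0) = 0.318 + 0.172 = 0.490
  P(X=1) = 0.469 + 0.041 = 0.510
H(X) = -[0.490·log₂(0.490) + 0.510·log₂(0.510)]
  = 0.5043 + 0.4954 = 0.9997 bits

Marginal of Y (column sums):
  P(Y=0) = 0.318 + 0.469 = 0.787
  P(Y=1) = 0.172 + 0.041 = 0.213
H(X|Y) = Σ_y P(y)·H(X|Y=y):
  Y=0: P(Y=0) = 0.787, P(X|Y=0) = (318/787, 469/787) → H(X|Y=0) = 0.9733
  Y=1: P(Y=1) = 0.213, P(X|Y=1) = (172/213, 41/213) → H(X|Y=1) = 0.7066
H(X|Y) = 0.787·0.9733 + 0.213·0.7066 = 0.9165 bits

I(X;Y) = H(X) - H(X|Y) = 0.9997 - 0.9165 = 0.0832 bits

Cross-check via I(X;Y) = H(X) + H(Y) - H(X,Y): computing H(Y) from the column sums and H(X,Y) from the 4 cells in the same way gives H(Y) = 0.7472 bits and H(X,Y) = 1.6637 bits, so
I(X;Y) = 0.9997 + 0.7472 - 1.6637 = 0.0832 bits ✓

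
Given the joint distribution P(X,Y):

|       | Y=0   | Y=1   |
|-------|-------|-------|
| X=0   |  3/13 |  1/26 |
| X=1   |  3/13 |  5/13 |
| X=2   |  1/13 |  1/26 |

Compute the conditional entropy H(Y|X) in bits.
0.8526 bits

H(Y|X) = H(X,Y) - H(X)

H(X,Y) = -Σ_{x,y} P(x,y) log₂ P(x,y). Per-cell terms -P(x,y)·log₂P(x,y):
  X=0: 0.4882, 0.1808
  X=1: 0.4882, 0.5302
  X=2: 0.2846, 0.1808
Sum of the 6 terms: H(X,Y) = 2.1528 bits

Marginal of X (row sums):
  P(X=0) = 3/13 + 1/26 = 7/26
  P(X=1) = 3/13 + 5/13 = 8/13
  P(X=2) = 1/13 + 1/26 = 3/26
H(X) = -[(7/26)·log₂(7/26) + (8/13)·log₂(8/13) + (3/26)·log₂(3/26)]
  = 0.5097 + 0.4310 + 0.3595 = 1.3002 bits

H(Y|X) = H(X,Y) - H(X) = 2.1528 - 1.3002 = 0.8526 bits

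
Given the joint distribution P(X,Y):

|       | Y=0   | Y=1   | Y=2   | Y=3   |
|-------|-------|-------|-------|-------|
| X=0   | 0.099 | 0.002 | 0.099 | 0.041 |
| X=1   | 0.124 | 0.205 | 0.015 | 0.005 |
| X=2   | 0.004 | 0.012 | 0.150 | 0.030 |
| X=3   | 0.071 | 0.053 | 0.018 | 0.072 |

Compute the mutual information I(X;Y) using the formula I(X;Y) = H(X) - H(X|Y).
0.5333 bits

I(X;Y) = H(X) - H(X|Y)

Marginal of X (row sums):
  P(X=0) = 0.099 + 0.002 + 0.099 + 0.041 = 0.241
  P(X=1) = 0.124 + 0.205 + 0.015 + 0.005 = 0.349
  P(X=2) = 0.004 + 0.012 + 0.150 + 0.030 = 0.196
  P(X=3) = 0.071 + 0.053 + 0.018 + 0.072 = 0.214
H(X) = -[0.241·log₂(0.241) + 0.349·log₂(0.349) + 0.196·log₂(0.196) + 0.214·log₂(0.214)]
  = 0.49475 + 0.53003 + 0.46081 + 0.47600 = 1.9616 bits

Marginal of Y (column sums):
  P(Y=0) = 0.099 + 0.124 + 0.004 + 0.071 = 0.298
  P(Y=1) = 0.002 + 0.205 + 0.012 + 0.053 = 0.272
  P(Y=2) = 0.099 + 0.015 + 0.150 + 0.018 = 0.282
  P(Y=3) = 0.041 + 0.005 + 0.030 + 0.072 = 0.148
H(X|Y) = Σ_y P(y)·H(X|Y=y):
  Y=0: P(Y=0) = 0.298, P(X|Y=0) = (99/298, 62/149, 2/149, 71/298) → H(X|Y=0) = 1.63105
  Y=1: P(Y=1) = 0.272, P(X|Y=1) = (1/136, 205/272, 3/68, 53/272) → H(X|Y=1) = 1.01800
  Y=2: P(Y=2) = 0.282, P(X|Y=2) = (33/94, 5/94, 25/47, 3/47) → H(X|Y=2) = 1.49313
  Y=3: P(Y=3) = 0.148, P(X|Y=3) = (41/148, 5/148, 15/74, 18/37) → H(X|Y=3) = 1.65060
H(X|Y) = 0.298·1.63105 + 0.272·1.01800 + 0.282·1.49313 + 0.148·1.65060 = 1.4283 bits

I(X;Y) = H(X) - H(X|Y) = 1.9616 - 1.4283 = 0.5333 bits

Cross-check via I(X;Y) = H(X) + H(Y) - H(X,Y): computing H(Y) from the column sums and H(X,Y) from the 16 cells in the same way gives H(Y) = 1.9543 bits and H(X,Y) = 3.3826 bits, so
I(X;Y) = 1.9616 + 1.9543 - 3.3826 = 0.5333 bits ✓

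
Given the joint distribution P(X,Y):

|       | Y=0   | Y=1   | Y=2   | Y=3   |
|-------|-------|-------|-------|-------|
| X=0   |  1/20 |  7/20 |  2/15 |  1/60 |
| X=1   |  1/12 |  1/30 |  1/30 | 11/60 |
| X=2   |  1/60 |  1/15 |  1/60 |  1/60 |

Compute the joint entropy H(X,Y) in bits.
2.8626 bits

H(X,Y) = -Σ_{x,y} P(x,y) log₂ P(x,y). Per-cell terms -P(x,y)·log₂P(x,y):
  X=0: 0.21610, 0.53010, 0.38759, 0.09845
  X=1: 0.29875, 0.16356, 0.16356, 0.44870
  X=2: 0.09845, 0.26046, 0.09845, 0.09845
Sum of the 12 terms: H(X,Y) = 2.8626 bits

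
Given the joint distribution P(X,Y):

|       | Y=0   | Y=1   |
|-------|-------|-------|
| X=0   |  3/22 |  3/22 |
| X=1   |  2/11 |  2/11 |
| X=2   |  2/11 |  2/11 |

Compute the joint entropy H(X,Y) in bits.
2.5726 bits

H(X,Y) = -Σ_{x,y} P(x,y) log₂ P(x,y). Per-cell terms -P(x,y)·log₂P(x,y):
  X=0: 0.39197, 0.39197
  X=1: 0.44717, 0.44717
  X=2: 0.44717, 0.44717
Sum of the 6 terms: H(X,Y) = 2.5726 bits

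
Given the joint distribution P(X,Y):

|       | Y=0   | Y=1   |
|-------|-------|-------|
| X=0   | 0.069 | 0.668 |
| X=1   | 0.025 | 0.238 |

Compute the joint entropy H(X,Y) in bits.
1.2809 bits

H(X,Y) = -Σ_{x,y} P(x,y) log₂ P(x,y). Per-cell terms -P(x,y)·log₂P(x,y):
  X=0: 0.2662, 0.3888
  X=1: 0.1330, 0.4929
Sum of the 4 terms: H(X,Y) = 1.2809 bits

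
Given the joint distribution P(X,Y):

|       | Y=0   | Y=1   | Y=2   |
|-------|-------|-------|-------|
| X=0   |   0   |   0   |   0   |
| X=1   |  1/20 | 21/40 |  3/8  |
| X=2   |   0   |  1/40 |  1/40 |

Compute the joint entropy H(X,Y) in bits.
1.5009 bits

H(X,Y) = -Σ_{x,y} P(x,y) log₂ P(x,y). Per-cell terms -P(x,y)·log₂P(x,y):
  X=0: 0.00000, 0.00000, 0.00000
  X=1: 0.21610, 0.48805, 0.53064
  X=2: 0.00000, 0.13305, 0.13305
  (cells with P = 0 contribute 0)
Sum of the 9 terms: H(X,Y) = 1.5009 bits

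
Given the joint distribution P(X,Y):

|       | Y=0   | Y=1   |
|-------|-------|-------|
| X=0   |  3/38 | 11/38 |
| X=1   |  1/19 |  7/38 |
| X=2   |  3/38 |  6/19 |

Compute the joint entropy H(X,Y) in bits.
2.2944 bits

H(X,Y) = -Σ_{x,y} P(x,y) log₂ P(x,y). Per-cell terms -P(x,y)·log₂P(x,y):
  X=0: 0.2892, 0.5177
  X=1: 0.2236, 0.4496
  X=2: 0.2892, 0.5251
Sum of the 6 terms: H(X,Y) = 2.2944 bits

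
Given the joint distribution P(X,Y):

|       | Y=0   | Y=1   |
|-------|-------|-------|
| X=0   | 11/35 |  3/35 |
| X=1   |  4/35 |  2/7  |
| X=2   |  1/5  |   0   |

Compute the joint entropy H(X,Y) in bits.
2.1670 bits

H(X,Y) = -Σ_{x,y} P(x,y) log₂ P(x,y). Per-cell terms -P(x,y)·log₂P(x,y):
  X=0: 0.5248, 0.3038
  X=1: 0.3576, 0.5164
  X=2: 0.4644, 0.0000
  (cells with P = 0 contribute 0)
Sum of the 6 terms: H(X,Y) = 2.1670 bits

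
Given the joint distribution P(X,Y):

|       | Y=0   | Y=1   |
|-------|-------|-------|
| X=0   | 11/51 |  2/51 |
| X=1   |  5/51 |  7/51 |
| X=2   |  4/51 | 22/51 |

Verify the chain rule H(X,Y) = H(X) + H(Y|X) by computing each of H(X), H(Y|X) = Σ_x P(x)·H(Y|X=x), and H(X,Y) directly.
H(X) = 1.4894 bits, H(Y|X) = 0.7042 bits, H(X,Y) = 2.1936 bits

Marginal of X (row sums):
  P(X=0) = 11/51 + 2/51 = 13/51
  P(X=1) = 5/51 + 7/51 = 4/17
  P(X=2) = 4/51 + 22/51 = 26/51
H(X) = -[(13/51)·log₂(13/51) + (4/17)·log₂(4/17) + (26/51)·log₂(26/51)]
  = 0.502663 + 0.491168 + 0.495522 = 1.4894 bits

H(Y|X) = Σ_x P(x)·H(Y|X=x):
  X=0: P(X=0) = 13/51, P(Y|X=0) = (11/13, 2/13) → H(Y|X=0) = 0.619382
  X=1: P(X=1) = 4/17, P(Y|X=1) = (5/12, 7/12) → H(Y|X=1) = 0.979869
  X=2: P(X=2) = 26/51, P(Y|X=2) = (2/13, 11/13) → H(Y|X=2) = 0.619382
H(Y|X) = (13/51)·0.619382 + (4/17)·0.979869 + (26/51)·0.619382 = 0.7042 bits

H(X,Y) = -Σ_{x,y} P(x,y) log₂ P(x,y). Per-cell terms -P(x,y)·log₂P(x,y):
  X=0: 0.477312, 0.183232
  X=1: 0.328480, 0.393245
  X=2: 0.288033, 0.523252
Sum of the 6 terms: H(X,Y) = 2.1936 bits

Chain rule check:
  H(X) + H(Y|X) = 1.4894 + 0.7042 = 2.1936 bits
  H(X,Y) = 2.1936 bits
✓ Chain rule verified.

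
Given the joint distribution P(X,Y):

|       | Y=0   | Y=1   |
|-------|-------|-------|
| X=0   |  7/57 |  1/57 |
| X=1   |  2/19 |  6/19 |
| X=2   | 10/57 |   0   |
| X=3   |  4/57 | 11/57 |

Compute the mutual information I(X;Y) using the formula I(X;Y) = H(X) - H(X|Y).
0.3600 bits

I(X;Y) = H(X) - H(X|Y)

Marginal of X (row sums):
  P(X=0) = 7/57 + 1/57 = 8/57
  P(X=1) = 2/19 + 6/19 = 8/19
  P(X=2) = 10/57 + 0 = 10/57
  P(X=3) = 4/57 + 11/57 = 5/19
H(X) = -[(8/57)·log₂(8/57) + (8/19)·log₂(8/19) + (10/57)·log₂(10/57) + (5/19)·log₂(5/19)]
  = 0.3975986 + 0.5254432 + 0.4405196 + 0.5068420 = 1.870403 bits

Marginal of Y (column sums):
  P(Y=0) = 7/57 + 2/19 + 10/57 + 4/57 = 9/19
  P(Y=1) = 1/57 + 6/19 + 0 + 11/57 = 10/19
H(X|Y) = Σ_y P(y)·H(X|Y=y):
  Y=0: P(Y=0) = 9/19, P(X|Y=0) = (7/27, 2/9, 10/27, 4/27) → H(X|Y=0) = 1.9259786
  Y=1: P(Y=1) = 10/19, P(X|Y=1) = (1/30, 3/5, 0, 11/30) → H(X|Y=1) = 1.1364773
H(X|Y) = (9/19)·1.9259786 + (10/19)·1.1364773 = 1.510452 bits

I(X;Y) = H(X) - H(X|Y) = 1.870403 - 1.510452 = 0.3600 bits

Cross-check via I(X;Y) = H(X) + H(Y) - H(X,Y): computing H(Y) from the column sums and H(X,Y) from the 8 cells in the same way gives H(Y) = 0.998001 bits and H(X,Y) = 2.508453 bits, so
I(X;Y) = 1.870403 + 0.998001 - 2.508453 = 0.3600 bits ✓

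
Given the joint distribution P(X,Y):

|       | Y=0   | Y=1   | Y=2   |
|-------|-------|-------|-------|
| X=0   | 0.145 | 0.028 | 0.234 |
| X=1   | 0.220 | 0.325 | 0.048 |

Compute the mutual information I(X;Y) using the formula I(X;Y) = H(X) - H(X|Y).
0.2944 bits

I(X;Y) = H(X) - H(X|Y)

Marginal of X (row sums):
  P(X=0) = 0.145 + 0.028 + 0.234 = 0.407
  P(X=1) = 0.220 + 0.325 + 0.048 = 0.593
H(X) = -[0.407·log₂(0.407) + 0.593·log₂(0.593)]
  = 0.52784 + 0.44706 = 0.97490 bits

Marginal of Y (column sums):
  P(Y=0) = 0.145 + 0.220 = 0.365
  P(Y=1) = 0.028 + 0.325 = 0.353
  P(Y=2) = 0.234 + 0.048 = 0.282
H(X|Y) = Σ_y P(y)·H(X|Y=y):
  Y=0: P(Y=0) = 0.365, P(X|Y=0) = (29/73, 44/73) → H(X|Y=0) = 0.96933
  Y=1: P(Y=1) = 0.353, P(X|Y=1) = (28/353, 325/353) → H(X|Y=1) = 0.39978
  Y=2: P(Y=2) = 0.282, P(X|Y=2) = (39/47, 8/47) → H(X|Y=2) = 0.65819
H(X|Y) = 0.365·0.96933 + 0.353·0.39978 + 0.282·0.65819 = 0.68054 bits

I(X;Y) = H(X) - H(X|Y) = 0.97490 - 0.68054 = 0.2944 bits

Cross-check via I(X;Y) = H(X) + H(Y) - H(X,Y): computing H(Y) from the column sums and H(X,Y) from the 6 cells in the same way gives H(Y) = 1.57602 bits and H(X,Y) = 2.25655 bits, so
I(X;Y) = 0.97490 + 1.57602 - 2.25655 = 0.2944 bits ✓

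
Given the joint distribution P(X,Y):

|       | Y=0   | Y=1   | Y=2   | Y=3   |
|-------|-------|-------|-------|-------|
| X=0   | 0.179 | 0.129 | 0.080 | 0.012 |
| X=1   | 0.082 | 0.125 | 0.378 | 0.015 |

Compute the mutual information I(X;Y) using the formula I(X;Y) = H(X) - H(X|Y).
0.1498 bits

I(X;Y) = H(X) - H(X|Y)

Marginal of X (row sums):
  P(X=0) = 0.179 + 0.129 + 0.080 + 0.012 = 0.400
  P(X=1) = 0.082 + 0.125 + 0.378 + 0.015 = 0.600
H(X) = -[0.400·log₂(0.400) + 0.600·log₂(0.600)]
  = 0.52877 + 0.44218 = 0.97095 bits

Marginal of Y (column sums):
  P(Y=0) = 0.179 + 0.082 = 0.261
  P(Y=1) = 0.129 + 0.125 = 0.254
  P(Y=2) = 0.080 + 0.378 = 0.458
  P(Y=3) = 0.012 + 0.015 = 0.027
H(X|Y) = Σ_y P(y)·H(X|Y=y):
  Y=0: P(Y=0) = 0.261, P(X|Y=0) = (179/261, 82/261) → H(X|Y=0) = 0.89794
  Y=1: P(Y=1) = 0.254, P(X|Y=1) = (129/254, 125/254) → H(X|Y=1) = 0.99982
  Y=2: P(Y=2) = 0.458, P(X|Y=2) = (40/229, 189/229) → H(X|Y=2) = 0.66828
  Y=3: P(Y=3) = 0.027, P(X|Y=3) = (4/9, 5/9) → H(X|Y=3) = 0.99108
H(X|Y) = 0.261·0.89794 + 0.254·0.99982 + 0.458·0.66828 + 0.027·0.99108 = 0.82115 bits

I(X;Y) = H(X) - H(X|Y) = 0.97095 - 0.82115 = 0.1498 bits

Cross-check via I(X;Y) = H(X) + H(Y) - H(X,Y): computing H(Y) from the column sums and H(X,Y) from the 8 cells in the same way gives H(Y) = 1.66464 bits and H(X,Y) = 2.48579 bits, so
I(X;Y) = 0.97095 + 1.66464 - 2.48579 = 0.1498 bits ✓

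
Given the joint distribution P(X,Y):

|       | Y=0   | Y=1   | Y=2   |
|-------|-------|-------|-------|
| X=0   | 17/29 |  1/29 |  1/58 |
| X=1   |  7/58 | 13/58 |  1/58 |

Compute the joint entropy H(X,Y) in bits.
1.6730 bits

H(X,Y) = -Σ_{x,y} P(x,y) log₂ P(x,y). Per-cell terms -P(x,y)·log₂P(x,y):
  X=0: 0.4517, 0.1675, 0.1010
  X=1: 0.3682, 0.4836, 0.1010
Sum of the 6 terms: H(X,Y) = 1.6730 bits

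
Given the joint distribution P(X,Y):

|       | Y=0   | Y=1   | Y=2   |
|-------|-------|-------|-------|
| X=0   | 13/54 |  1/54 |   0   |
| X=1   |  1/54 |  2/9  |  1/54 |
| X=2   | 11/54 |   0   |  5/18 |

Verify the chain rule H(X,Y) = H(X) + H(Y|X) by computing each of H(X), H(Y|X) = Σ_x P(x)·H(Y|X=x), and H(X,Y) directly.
H(X) = 1.5175 bits, H(Y|X) = 0.7599 bits, H(X,Y) = 2.2774 bits

Marginal of X (row sums):
  P(X=0) = 13/54 + 1/54 + 0 = 7/27
  P(X=1) = 1/54 + 2/9 + 1/54 = 7/27
  P(X=2) = 11/54 + 0 + 5/18 = 13/27
H(X) = -[(7/27)·log₂(7/27) + (7/27)·log₂(7/27) + (13/27)·log₂(13/27)]
  = 0.50492 + 0.50492 + 0.50770 = 1.5175 bits

H(Y|X) = Σ_x P(x)·H(Y|X=x):
  X=0: P(X=0) = 7/27, P(Y|X=0) = (13/14, 1/14, 0) → H(Y|X=0) = 0.37123
  X=1: P(X=1) = 7/27, P(Y|X=1) = (1/14, 6/7, 1/14) → H(Y|X=1) = 0.73453
  X=2: P(X=2) = 13/27, P(Y|X=2) = (11/26, 0, 15/26) → H(Y|X=2) = 0.98286
H(Y|X) = (7/27)·0.37123 + (7/27)·0.73453 + (13/27)·0.98286 = 0.7599 bits

H(X,Y) = -Σ_{x,y} P(x,y) log₂ P(x,y). Per-cell terms -P(x,y)·log₂P(x,y):
  X=0: 0.49459, 0.10657, 0.00000
  X=1: 0.10657, 0.48221, 0.10657
  X=2: 0.46759, 0.00000, 0.51333
  (cells with P = 0 contribute 0)
Sum of the 9 terms: H(X,Y) = 2.2774 bits

Chain rule check:
  H(X) + H(Y|X) = 1.5175 + 0.7599 = 2.2774 bits
  H(X,Y) = 2.2774 bits
✓ Chain rule verified.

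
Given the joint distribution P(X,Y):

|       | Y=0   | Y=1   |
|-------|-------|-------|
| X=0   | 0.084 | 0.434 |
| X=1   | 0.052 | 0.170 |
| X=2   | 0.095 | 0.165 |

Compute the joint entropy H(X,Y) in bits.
2.2307 bits

H(X,Y) = -Σ_{x,y} P(x,y) log₂ P(x,y). Per-cell terms -P(x,y)·log₂P(x,y):
  X=0: 0.3002, 0.5226
  X=1: 0.2218, 0.4346
  X=2: 0.3226, 0.4289
Sum of the 6 terms: H(X,Y) = 2.2307 bits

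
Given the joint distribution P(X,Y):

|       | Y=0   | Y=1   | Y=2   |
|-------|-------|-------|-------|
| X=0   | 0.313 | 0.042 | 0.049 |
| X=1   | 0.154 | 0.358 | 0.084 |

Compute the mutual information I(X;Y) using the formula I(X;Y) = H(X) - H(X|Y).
0.2259 bits

I(X;Y) = H(X) - H(X|Y)

Marginal of X (row sums):
  P(X=0) = 0.313 + 0.042 + 0.049 = 0.404
  P(X=1) = 0.154 + 0.358 + 0.084 = 0.596
H(X) = -[0.404·log₂(0.404) + 0.596·log₂(0.596)]
  = 0.52826 + 0.44498 = 0.9732 bits

Marginal of Y (column sums):
  P(Y=0) = 0.313 + 0.154 = 0.467
  P(Y=1) = 0.042 + 0.358 = 0.400
  P(Y=2) = 0.049 + 0.084 = 0.133
H(X|Y) = Σ_y P(y)·H(X|Y=y):
  Y=0: P(Y=0) = 0.467, P(X|Y=0) = (313/467, 154/467) → H(X|Y=0) = 0.91469
  Y=1: P(Y=1) = 0.400, P(X|Y=1) = (21/200, 179/200) → H(X|Y=1) = 0.48465
  Y=2: P(Y=2) = 0.133, P(X|Y=2) = (7/19, 12/19) → H(X|Y=2) = 0.94945
H(X|Y) = 0.467·0.91469 + 0.400·0.48465 + 0.133·0.94945 = 0.7473 bits

I(X;Y) = H(X) - H(X|Y) = 0.9732 - 0.7473 = 0.2259 bits

Cross-check via I(X;Y) = H(X) + H(Y) - H(X,Y): computing H(Y) from the column sums and H(X,Y) from the 6 cells in the same way gives H(Y) = 1.4289 bits and H(X,Y) = 2.1762 bits, so
I(X;Y) = 0.9732 + 1.4289 - 2.1762 = 0.2259 bits ✓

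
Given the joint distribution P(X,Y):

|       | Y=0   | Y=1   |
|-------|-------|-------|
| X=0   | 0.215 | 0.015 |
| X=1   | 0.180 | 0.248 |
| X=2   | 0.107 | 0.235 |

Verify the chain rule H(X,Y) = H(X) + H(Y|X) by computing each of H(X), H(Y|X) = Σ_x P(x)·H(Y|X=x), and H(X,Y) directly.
H(X) = 1.5411 bits, H(Y|X) = 0.8068 bits, H(X,Y) = 2.3478 bits

Marginal of X (row sums):
  P(X=0) = 0.215 + 0.015 = 0.230
  P(X=1) = 0.180 + 0.248 = 0.428
  P(X=2) = 0.107 + 0.235 = 0.342
H(X) = -[0.230·log₂(0.230) + 0.428·log₂(0.428) + 0.342·log₂(0.342)]
  = 0.48767 + 0.52401 + 0.52939 = 1.5411 bits

H(Y|X) = Σ_x P(x)·H(Y|X=x):
  X=0: P(X=0) = 0.230, P(Y|X=0) = (43/46, 3/46) → H(Y|X=0) = 0.34782
  X=1: P(X=1) = 0.428, P(Y|X=1) = (45/107, 62/107) → H(Y|X=1) = 0.98171
  X=2: P(X=2) = 0.342, P(Y|X=2) = (107/342, 235/342) → H(Y|X=2) = 0.89645
H(Y|X) = 0.230·0.34782 + 0.428·0.98171 + 0.342·0.89645 = 0.8068 bits

H(X,Y) = -Σ_{x,y} P(x,y) log₂ P(x,y). Per-cell terms -P(x,y)·log₂P(x,y):
  X=0: 0.47678, 0.09088
  X=1: 0.44531, 0.49887
  X=2: 0.34500, 0.49098
Sum of the 6 terms: H(X,Y) = 2.3478 bits

Chain rule check:
  H(X) + H(Y|X) = 1.5411 + 0.8068 = 2.3479 bits
  H(X,Y) = 2.3478 bits
✓ Chain rule verified (Δ = 0.0001 is 4-dp rounding noise: each of the three values was rounded independently).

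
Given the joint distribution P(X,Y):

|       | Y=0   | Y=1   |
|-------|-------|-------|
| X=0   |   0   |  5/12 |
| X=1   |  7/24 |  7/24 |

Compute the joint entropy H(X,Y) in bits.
1.5632 bits

H(X,Y) = -Σ_{x,y} P(x,y) log₂ P(x,y). Per-cell terms -P(x,y)·log₂P(x,y):
  X=0: 0.00000, 0.52626
  X=1: 0.51847, 0.51847
  (cells with P = 0 contribute 0)
Sum of the 4 terms: H(X,Y) = 1.5632 bits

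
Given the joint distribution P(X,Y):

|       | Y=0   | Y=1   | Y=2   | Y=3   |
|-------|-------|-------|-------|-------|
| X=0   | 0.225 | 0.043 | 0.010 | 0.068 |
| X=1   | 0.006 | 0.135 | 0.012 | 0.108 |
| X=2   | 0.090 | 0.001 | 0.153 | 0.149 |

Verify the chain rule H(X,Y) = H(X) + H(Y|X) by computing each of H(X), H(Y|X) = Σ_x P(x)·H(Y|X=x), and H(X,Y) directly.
H(X) = 1.5651 bits, H(Y|X) = 1.4484 bits, H(X,Y) = 3.0135 bits

Marginal of X (row sums):
  P(X=0) = 0.225 + 0.043 + 0.010 + 0.068 = 0.346
  P(X=1) = 0.006 + 0.135 + 0.012 + 0.108 = 0.261
  P(X=2) = 0.090 + 0.001 + 0.153 + 0.149 = 0.393
H(X) = -[0.346·log₂(0.346) + 0.261·log₂(0.261) + 0.393·log₂(0.393)]
  = 0.5298 + 0.5058 + 0.5295 = 1.5651 bits

H(Y|X) = Σ_x P(x)·H(Y|X=x):
  X=0: P(X=0) = 0.346, P(Y|X=0) = (225/346, 43/346, 5/173, 34/173) → H(Y|X=0) = 1.3867
  X=1: P(X=1) = 0.261, P(Y|X=1) = (2/87, 15/29, 4/87, 12/29) → H(Y|X=1) = 1.3481
  X=2: P(X=2) = 0.393, P(Y|X=2) = (30/131, 1/393, 51/131, 149/393) → H(Y|X=2) = 1.5693
H(Y|X) = 0.346·1.3867 + 0.261·1.3481 + 0.393·1.5693 = 1.4484 bits

H(X,Y) = -Σ_{x,y} P(x,y) log₂ P(x,y). Per-cell terms -P(x,y)·log₂P(x,y):
  X=0: 0.4842, 0.1952, 0.0664, 0.2637
  X=1: 0.0443, 0.3900, 0.0766, 0.3468
  X=2: 0.3127, 0.0100, 0.4144, 0.4092
Sum of the 12 terms: H(X,Y) = 3.0135 bits

Chain rule check:
  H(X) + H(Y|X) = 1.5651 + 1.4484 = 3.0135 bits
  H(X,Y) = 3.0135 bits
✓ Chain rule verified.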